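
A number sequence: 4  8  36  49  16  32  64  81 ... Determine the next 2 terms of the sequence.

64, 128

Positions follow the repeating pattern AABB; grouping by letter gives 2 tracks.
Track A is 4, 8, 16, 32, which is geometric, ×2 each step.
Track B is 36, 49, 64, 81, which is perfect squares starting at 6².
The 9th slot belongs to track A; its 5th term is 64.
Position 10 falls in track A as its term 6, giving 128.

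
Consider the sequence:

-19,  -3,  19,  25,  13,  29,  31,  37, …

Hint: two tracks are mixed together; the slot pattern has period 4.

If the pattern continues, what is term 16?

Positions follow the repeating pattern AABB; grouping by letter gives 2 tracks.
Subsequence A: -19, -3, 13, 29 (arithmetic with common difference +16).
Subsequence B: 19, 25, 31, 37 (linear: a_n = 13 + 6·n).
The 16th slot belongs to subsequence B; its 8th term is 61.

61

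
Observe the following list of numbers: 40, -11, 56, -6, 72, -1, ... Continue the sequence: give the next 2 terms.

88, 4

Taking every 2nd term gives 2 separate tracks.
Stream A is 40, 56, 72, which is arithmetic with common difference +16.
Stream B is -11, -6, -1, which is arithmetic, step +5.
Term 7 comes from stream A (its 4th entry): 88.
Position 8 falls in stream B as its term 4, giving 4.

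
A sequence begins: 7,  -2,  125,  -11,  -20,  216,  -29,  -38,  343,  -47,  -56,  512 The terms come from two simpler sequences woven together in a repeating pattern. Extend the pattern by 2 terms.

-65, -74

Reading positions in blocks of 3 reveals the pattern AAB — 2 tracks woven together.
Stream A is 7, -2, -11, -20, -29, -38, -47, -56, which is linear: a_n = 16 − 9·n.
Stream B is 125, 216, 343, 512, which is perfect cubes starting at 5³.
The 13th slot belongs to stream A; its 9th term is -65.
The 14th slot belongs to stream A; its 10th term is -74.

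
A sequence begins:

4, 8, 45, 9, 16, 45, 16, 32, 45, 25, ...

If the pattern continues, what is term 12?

45

Split by position mod 3 into 3 tracks.
Track A: 4, 9, 16, 25. The squares 2², 3², 4², ….
Track B: 8, 16, 32. Powers of 2.
Track C: 45, 45, 45. Always 45.
The 12th slot belongs to track C; its 4th term is 45.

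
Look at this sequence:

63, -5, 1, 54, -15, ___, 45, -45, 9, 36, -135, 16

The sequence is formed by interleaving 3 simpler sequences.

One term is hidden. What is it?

4

Taking every 3rd term gives 3 separate tracks.
Subsequence A: 63, 54, 45, 36 — subtracting 9 each time.
Subsequence B: -5, -15, -45, -135 — geometric, ×3 each step.
Subsequence C: 1, ?, 9, 16 — consecutive squares n² from n = 1.
Subsequence C's pattern makes the blank 4.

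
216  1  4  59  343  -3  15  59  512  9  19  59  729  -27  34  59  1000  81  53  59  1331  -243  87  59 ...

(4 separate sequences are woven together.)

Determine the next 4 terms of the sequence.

1728, 729, 140, 59

Taking every 4th term gives 4 separate tracks.
Subsequence A: 216, 343, 512, 729, 1000, 1331 (the cubes 6³, 7³, 8³, …).
Subsequence B: 1, -3, 9, -27, 81, -243 (geometric with ratio -3).
Subsequence C: 4, 15, 19, 34, 53, 87 (Fibonacci-style (each term is the sum of the two before it)).
Subsequence D: 59, 59, 59, 59, 59, 59 (always 59).
Position 25 → subsequence A, term 7 = 1728.
Term 26 comes from subsequence B (its 7th entry): 729.
The 27th slot belongs to subsequence C; its 7th term is 140.
Term 28 comes from subsequence D (its 7th entry): 59.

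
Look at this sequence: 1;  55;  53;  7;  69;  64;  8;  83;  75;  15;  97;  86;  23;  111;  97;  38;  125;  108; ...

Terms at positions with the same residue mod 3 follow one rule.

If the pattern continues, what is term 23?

153

Split by position mod 3 into 3 tracks.
Track A = 1, 7, 8, 15, 23, 38: a Fibonacci-like recurrence a_n = a_{n-1} + a_{n-2}.
Track B = 55, 69, 83, 97, 111, 125: adding 14 each time.
Track C = 53, 64, 75, 86, 97, 108: adding 11 each time.
Position 23 → track B, term 8 = 153.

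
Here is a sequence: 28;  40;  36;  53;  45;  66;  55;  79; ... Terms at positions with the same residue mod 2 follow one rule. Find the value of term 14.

Taking every 2nd term gives 2 separate tracks.
Subsequence A: 28, 36, 45, 55 — triangular numbers starting at T_7.
Subsequence B: 40, 53, 66, 79 — arithmetic with common difference +13.
Position 14 falls in subsequence B as its term 7, giving 118.

118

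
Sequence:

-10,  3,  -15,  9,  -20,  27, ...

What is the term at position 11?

-35

Positions 1, 3, 5, … form one subsequence and positions 2, 4, 6, … form another.
Subsequence A: -10, -15, -20 (subtracting 5 each time).
Subsequence B: 3, 9, 27 (geometric with ratio 3).
Term 11 comes from subsequence A (its 6th entry): -35.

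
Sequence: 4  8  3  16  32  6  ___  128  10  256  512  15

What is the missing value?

64

The slot pattern repeats as AAB (period 3), so there are 2 interleaved tracks.
Track A = 4, 8, 16, 32, ?, 128, 256, 512: powers of 2.
Track B = 3, 6, 10, 15: triangular numbers n(n+1)/2 for n = 2, 3, ….
The gap is track A's term 5; the rule gives 64.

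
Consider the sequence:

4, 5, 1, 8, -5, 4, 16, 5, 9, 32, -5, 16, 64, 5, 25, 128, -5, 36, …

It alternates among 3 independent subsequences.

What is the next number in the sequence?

256

The terms cycle through 3 interleaved subsequences.
Subsequence A: 4, 8, 16, 32, 64, 128. Powers 2^2, 2^3, 2^4, ….
Subsequence B: 5, -5, 5, -5, 5, -5. Alternating ±5.
Subsequence C: 1, 4, 9, 16, 25, 36. Perfect squares starting at 1².
The 19th slot belongs to subsequence A; its 7th term is 256.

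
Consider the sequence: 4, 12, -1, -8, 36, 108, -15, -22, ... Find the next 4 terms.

The slot pattern repeats as AABB (period 4), so there are 2 interleaved tracks.
Track A: 4, 12, 36, 108 — geometric, ×3 each step.
Track B: -1, -8, -15, -22 — subtracting 7 each time.
Term 9 comes from track A (its 5th entry): 324.
Position 10 falls in track A as its term 6, giving 972.
Position 11 falls in track B as its term 5, giving -29.
The 12th slot belongs to track B; its 6th term is -36.

324, 972, -29, -36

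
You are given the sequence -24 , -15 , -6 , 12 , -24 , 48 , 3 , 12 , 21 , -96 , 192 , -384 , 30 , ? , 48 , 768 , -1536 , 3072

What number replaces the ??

Positions follow the repeating pattern AAABBB; grouping by letter gives 2 tracks.
Track A: -24, -15, -6, 3, 12, 21, 30, ?, 48. Adding 9 each time.
Track B: 12, -24, 48, -96, 192, -384, 768, -1536, 3072. Geometric, ×-2 each step.
So the missing entry in track A is 39.

39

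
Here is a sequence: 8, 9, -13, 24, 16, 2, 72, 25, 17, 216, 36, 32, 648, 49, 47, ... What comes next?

1944

Split by position mod 3: positions 1, 4, 7, … form one track, and each other residue class forms its own.
Track A: 8, 24, 72, 216, 648. Geometric, ×3 each step.
Track B: 9, 16, 25, 36, 49. The squares 3², 4², 5², ….
Track C: -13, 2, 17, 32, 47. Linear: a_n = -28 + 15·n.
Position 16 → track A, term 6 = 1944.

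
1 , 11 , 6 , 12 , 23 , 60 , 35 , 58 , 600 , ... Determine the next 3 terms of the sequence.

Positions follow the repeating pattern AAB; grouping by letter gives 2 tracks.
Track A = 1, 11, 12, 23, 35, 58: Fibonacci-style (each term is the sum of the two before it).
Track B = 6, 60, 600: geometric, ×10 each step.
Position 10 falls in track A as its term 7, giving 93.
Term 11 comes from track A (its 8th entry): 151.
Position 12 → track B, term 4 = 6000.

93, 151, 6000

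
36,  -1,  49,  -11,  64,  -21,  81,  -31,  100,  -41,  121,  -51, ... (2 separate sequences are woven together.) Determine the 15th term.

169

The terms cycle through 2 interleaved subsequences.
Track A: 36, 49, 64, 81, 100, 121 — the squares 6², 7², 8², ….
Track B: -1, -11, -21, -31, -41, -51 — arithmetic with common difference −10.
The 15th slot belongs to track A; its 8th term is 169.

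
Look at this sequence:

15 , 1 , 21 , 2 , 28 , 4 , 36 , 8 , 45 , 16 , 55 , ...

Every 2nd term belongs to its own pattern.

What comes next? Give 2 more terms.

32, 66

Odd-indexed and even-indexed terms follow separate rules.
Subsequence A is 15, 21, 28, 36, 45, 55, which is triangular numbers n(n+1)/2 for n = 5, 6, ….
Subsequence B is 1, 2, 4, 8, 16, which is powers 2^0, 2^1, 2^2, ….
The 12th slot belongs to subsequence B; its 6th term is 32.
The 13th slot belongs to subsequence A; its 7th term is 66.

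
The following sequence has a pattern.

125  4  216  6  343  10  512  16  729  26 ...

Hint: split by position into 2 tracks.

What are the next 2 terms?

1000, 42

Positions 1, 3, 5, … form one subsequence and positions 2, 4, 6, … form another.
Stream A = 125, 216, 343, 512, 729: perfect cubes starting at 5³.
Stream B = 4, 6, 10, 16, 26: Fibonacci-style (each term is the sum of the two before it).
Position 11 falls in stream A as its term 6, giving 1000.
The 12th slot belongs to stream B; its 6th term is 42.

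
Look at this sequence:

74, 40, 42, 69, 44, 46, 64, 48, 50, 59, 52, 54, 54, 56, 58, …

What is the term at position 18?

62

Reading positions in blocks of 3 reveals the pattern ABB — 2 tracks woven together.
Track A: 74, 69, 64, 59, 54. Subtracting 5 each time.
Track B: 40, 42, 44, 46, 48, 50, 52, 54, 56, 58. Linear: a_n = 38 + 2·n.
The 18th slot belongs to track B; its 12th term is 62.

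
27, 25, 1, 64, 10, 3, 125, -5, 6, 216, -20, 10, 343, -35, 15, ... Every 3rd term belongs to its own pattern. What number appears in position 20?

Read the sequence 3 terms at a time; column i is its own pattern.
Track A: 27, 64, 125, 216, 343 — perfect cubes starting at 3³.
Track B: 25, 10, -5, -20, -35 — subtracting 15 each time.
Track C: 1, 3, 6, 10, 15 — triangular numbers n(n+1)/2 for n = 1, 2, ….
Term 20 comes from track B (its 7th entry): -65.

-65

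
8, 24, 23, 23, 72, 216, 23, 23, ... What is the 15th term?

23

The slot pattern repeats as AABB (period 4), so there are 2 interleaved tracks.
Track A: 8, 24, 72, 216 — multiplying by 3 each time.
Track B: 23, 23, 23, 23 — the constant sequence 23.
Position 15 → track B, term 7 = 23.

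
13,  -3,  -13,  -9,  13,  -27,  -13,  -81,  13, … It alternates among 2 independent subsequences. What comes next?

Odd-indexed and even-indexed terms follow separate rules.
Stream A: 13, -13, 13, -13, 13. Alternating ±13.
Stream B: -3, -9, -27, -81. Multiplying by 3 each time.
Term 10 comes from stream B (its 5th entry): -243.

-243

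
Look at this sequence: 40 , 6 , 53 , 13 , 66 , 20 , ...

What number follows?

79

Split by position mod 2 into 2 tracks.
Subsequence A: 40, 53, 66 (arithmetic with common difference +13).
Subsequence B: 6, 13, 20 (linear: a_n = -1 + 7·n).
Term 7 comes from subsequence A (its 4th entry): 79.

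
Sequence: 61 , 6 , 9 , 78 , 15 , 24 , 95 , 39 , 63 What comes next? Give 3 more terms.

112, 102, 165

Positions follow the repeating pattern ABB; grouping by letter gives 2 tracks.
Track A: 61, 78, 95 (arithmetic, step +17).
Track B: 6, 9, 15, 24, 39, 63 (a Fibonacci-like recurrence a_n = a_{n-1} + a_{n-2}).
Term 10 comes from track A (its 4th entry): 112.
The 11th slot belongs to track B; its 7th term is 102.
The 12th slot belongs to track B; its 8th term is 165.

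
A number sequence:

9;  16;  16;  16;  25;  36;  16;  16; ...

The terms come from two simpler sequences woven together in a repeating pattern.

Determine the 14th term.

100

The slot pattern repeats as AABB (period 4), so there are 2 interleaved tracks.
Track A is 9, 16, 25, 36, which is the squares 3², 4², 5², ….
Track B is 16, 16, 16, 16, which is the constant sequence 16.
Term 14 comes from track A (its 8th entry): 100.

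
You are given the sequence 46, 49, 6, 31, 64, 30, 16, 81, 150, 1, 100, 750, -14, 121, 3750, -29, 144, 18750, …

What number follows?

-44

Split by position mod 3 into 3 tracks.
Track A is 46, 31, 16, 1, -14, -29, which is subtracting 15 each time.
Track B is 49, 64, 81, 100, 121, 144, which is perfect squares starting at 7².
Track C is 6, 30, 150, 750, 3750, 18750, which is geometric with ratio 5.
Term 19 comes from track A (its 7th entry): -44.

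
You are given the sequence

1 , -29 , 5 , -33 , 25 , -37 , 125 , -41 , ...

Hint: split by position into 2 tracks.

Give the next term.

625

Taking every 2nd term gives 2 separate tracks.
Track A: 1, 5, 25, 125. Geometric, ×5 each step.
Track B: -29, -33, -37, -41. Linear: a_n = -25 − 4·n.
Position 9 → track A, term 5 = 625.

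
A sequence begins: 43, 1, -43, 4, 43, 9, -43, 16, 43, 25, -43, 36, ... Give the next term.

43

Positions 1, 3, 5, … form one subsequence and positions 2, 4, 6, … form another.
Stream A: 43, -43, 43, -43, 43, -43. Oscillating between 43 and -43.
Stream B: 1, 4, 9, 16, 25, 36. Perfect squares starting at 1².
The 13th slot belongs to stream A; its 7th term is 43.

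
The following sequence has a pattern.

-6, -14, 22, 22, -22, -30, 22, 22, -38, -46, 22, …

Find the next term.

Positions follow the repeating pattern AABB; grouping by letter gives 2 tracks.
Track A is -6, -14, -22, -30, -38, -46, which is linear: a_n = 2 − 8·n.
Track B is 22, 22, 22, 22, 22, which is the constant sequence 22.
The 12th slot belongs to track B; its 6th term is 22.

22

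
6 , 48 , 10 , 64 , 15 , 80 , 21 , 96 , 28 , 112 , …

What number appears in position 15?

55

Odd-indexed and even-indexed terms follow separate rules.
Track A is 6, 10, 15, 21, 28, which is triangular numbers starting at T_3.
Track B is 48, 64, 80, 96, 112, which is arithmetic, step +16.
Term 15 comes from track A (its 8th entry): 55.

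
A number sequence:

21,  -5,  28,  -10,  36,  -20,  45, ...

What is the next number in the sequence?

-40

Split by position mod 2 into 2 tracks.
Subsequence A = 21, 28, 36, 45: the triangular numbers T_6, T_7, ….
Subsequence B = -5, -10, -20: multiplying by 2 each time.
Position 8 → subsequence B, term 4 = -40.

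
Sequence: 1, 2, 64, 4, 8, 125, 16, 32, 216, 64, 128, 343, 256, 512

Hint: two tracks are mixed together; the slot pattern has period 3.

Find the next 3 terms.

The slot pattern repeats as AAB (period 3), so there are 2 interleaved tracks.
Track A: 1, 2, 4, 8, 16, 32, 64, 128, 256, 512 (multiplying by 2 each time).
Track B: 64, 125, 216, 343 (the cubes 4³, 5³, 6³, …).
Position 15 → track B, term 5 = 512.
Term 16 comes from track A (its 11th entry): 1024.
Term 17 comes from track A (its 12th entry): 2048.

512, 1024, 2048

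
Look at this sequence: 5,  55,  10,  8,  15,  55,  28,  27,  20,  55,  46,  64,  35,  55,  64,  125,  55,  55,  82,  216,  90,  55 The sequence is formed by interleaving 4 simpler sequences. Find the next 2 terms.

Taking every 4th term gives 4 separate tracks.
Track A = 5, 15, 20, 35, 55, 90: each term equals the sum of the previous two.
Track B = 55, 55, 55, 55, 55, 55: constant 55.
Track C = 10, 28, 46, 64, 82: adding 18 each time.
Track D = 8, 27, 64, 125, 216: the cubes 2³, 3³, 4³, ….
The 23rd slot belongs to track C; its 6th term is 100.
Position 24 → track D, term 6 = 343.

100, 343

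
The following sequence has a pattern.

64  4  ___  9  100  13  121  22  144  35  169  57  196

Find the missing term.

81

Positions 1, 3, 5, … form one subsequence and positions 2, 4, 6, … form another.
Track A is 64, ?, 100, 121, 144, 169, 196, which is perfect squares starting at 8².
Track B is 4, 9, 13, 22, 35, 57, which is a Fibonacci-like recurrence a_n = a_{n-1} + a_{n-2}.
Filling track A at index 2 by its rule yields 81.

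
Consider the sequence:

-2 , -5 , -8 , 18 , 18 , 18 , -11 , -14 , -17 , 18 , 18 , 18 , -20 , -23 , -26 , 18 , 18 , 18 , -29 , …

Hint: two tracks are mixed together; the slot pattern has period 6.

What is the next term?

Reading positions in blocks of 6 reveals the pattern AAABBB — 2 tracks woven together.
Track A: -2, -5, -8, -11, -14, -17, -20, -23, -26, -29 — arithmetic with common difference −3.
Track B: 18, 18, 18, 18, 18, 18, 18, 18, 18 — always 18.
The 20th slot belongs to track A; its 11th term is -32.

-32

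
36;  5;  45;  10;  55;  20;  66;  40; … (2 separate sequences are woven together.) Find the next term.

Positions 1, 3, 5, … form one subsequence and positions 2, 4, 6, … form another.
Stream A is 36, 45, 55, 66, which is triangular numbers n(n+1)/2 for n = 8, 9, ….
Stream B is 5, 10, 20, 40, which is geometric, ×2 each step.
Position 9 falls in stream A as its term 5, giving 78.

78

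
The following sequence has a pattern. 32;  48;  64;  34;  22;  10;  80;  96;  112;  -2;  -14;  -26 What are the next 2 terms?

The slot pattern repeats as AAABBB (period 6), so there are 2 interleaved tracks.
Stream A is 32, 48, 64, 80, 96, 112, which is adding 16 each time.
Stream B is 34, 22, 10, -2, -14, -26, which is arithmetic with common difference −12.
The 13th slot belongs to stream A; its 7th term is 128.
The 14th slot belongs to stream A; its 8th term is 144.

128, 144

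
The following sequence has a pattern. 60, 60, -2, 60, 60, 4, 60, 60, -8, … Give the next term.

60

Reading positions in blocks of 3 reveals the pattern AAB — 2 tracks woven together.
Stream A: 60, 60, 60, 60, 60, 60 (constant 60).
Stream B: -2, 4, -8 (geometric, ×-2 each step).
Position 10 → stream A, term 7 = 60.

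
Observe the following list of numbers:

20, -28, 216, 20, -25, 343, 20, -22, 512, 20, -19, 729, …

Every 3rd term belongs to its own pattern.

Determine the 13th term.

20

Taking every 3rd term gives 3 separate tracks.
Track A: 20, 20, 20, 20 (always 20).
Track B: -28, -25, -22, -19 (arithmetic with common difference +3).
Track C: 216, 343, 512, 729 (perfect cubes starting at 6³).
The 13th slot belongs to track A; its 5th term is 20.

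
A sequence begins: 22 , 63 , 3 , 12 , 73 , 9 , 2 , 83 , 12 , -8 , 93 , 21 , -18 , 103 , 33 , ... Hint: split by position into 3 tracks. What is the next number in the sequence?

The terms cycle through 3 interleaved subsequences.
Track A: 22, 12, 2, -8, -18. Arithmetic with common difference −10.
Track B: 63, 73, 83, 93, 103. Arithmetic, step +10.
Track C: 3, 9, 12, 21, 33. A Fibonacci-like recurrence a_n = a_{n-1} + a_{n-2}.
Term 16 comes from track A (its 6th entry): -28.

-28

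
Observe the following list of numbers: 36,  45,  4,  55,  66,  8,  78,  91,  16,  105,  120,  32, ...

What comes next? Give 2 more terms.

Reading positions in blocks of 3 reveals the pattern AAB — 2 tracks woven together.
Track A = 36, 45, 55, 66, 78, 91, 105, 120: triangular numbers starting at T_8.
Track B = 4, 8, 16, 32: geometric, ×2 each step.
Term 13 comes from track A (its 9th entry): 136.
Position 14 → track A, term 10 = 153.

136, 153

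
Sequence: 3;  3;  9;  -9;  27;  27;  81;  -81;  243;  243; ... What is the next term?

729

Positions 1, 3, 5, … form one subsequence and positions 2, 4, 6, … form another.
Subsequence A: 3, 9, 27, 81, 243 (powers of 3).
Subsequence B: 3, -9, 27, -81, 243 (geometric with ratio -3).
Position 11 → subsequence A, term 6 = 729.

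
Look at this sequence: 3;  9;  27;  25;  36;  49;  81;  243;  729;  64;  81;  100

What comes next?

Reading positions in blocks of 6 reveals the pattern AAABBB — 2 tracks woven together.
Subsequence A: 3, 9, 27, 81, 243, 729 — powers 3^1, 3^2, 3^3, ….
Subsequence B: 25, 36, 49, 64, 81, 100 — consecutive squares n² from n = 5.
Position 13 falls in subsequence A as its term 7, giving 2187.

2187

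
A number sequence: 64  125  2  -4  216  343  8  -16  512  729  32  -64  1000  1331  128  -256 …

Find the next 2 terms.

1728, 2197

The slot pattern repeats as AABB (period 4), so there are 2 interleaved tracks.
Stream A: 64, 125, 216, 343, 512, 729, 1000, 1331 — consecutive cubes n³ from n = 4.
Stream B: 2, -4, 8, -16, 32, -64, 128, -256 — geometric with ratio -2.
Position 17 → stream A, term 9 = 1728.
Term 18 comes from stream A (its 10th entry): 2197.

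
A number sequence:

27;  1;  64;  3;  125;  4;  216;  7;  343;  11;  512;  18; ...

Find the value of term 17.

1331

Split by position mod 2 into 2 tracks.
Stream A is 27, 64, 125, 216, 343, 512, which is the cubes 3³, 4³, 5³, ….
Stream B is 1, 3, 4, 7, 11, 18, which is a Fibonacci-like recurrence a_n = a_{n-1} + a_{n-2}.
Position 17 falls in stream A as its term 9, giving 1331.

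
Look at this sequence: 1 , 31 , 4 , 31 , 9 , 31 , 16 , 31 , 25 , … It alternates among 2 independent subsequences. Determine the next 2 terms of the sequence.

Positions 1, 3, 5, … form one subsequence and positions 2, 4, 6, … form another.
Stream A = 1, 4, 9, 16, 25: the squares 1², 2², 3², ….
Stream B = 31, 31, 31, 31: always 31.
The 10th slot belongs to stream B; its 5th term is 31.
The 11th slot belongs to stream A; its 6th term is 36.

31, 36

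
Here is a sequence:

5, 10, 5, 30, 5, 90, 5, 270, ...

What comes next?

The terms cycle through 2 interleaved subsequences.
Track A = 5, 5, 5, 5: constant 5.
Track B = 10, 30, 90, 270: geometric with ratio 3.
Position 9 → track A, term 5 = 5.

5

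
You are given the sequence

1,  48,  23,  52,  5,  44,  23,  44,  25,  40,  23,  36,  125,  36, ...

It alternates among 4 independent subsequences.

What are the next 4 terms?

Split by position mod 4: positions 1, 5, 9, … form one track, and each other residue class forms its own.
Stream A: 1, 5, 25, 125 — powers 5^0, 5^1, 5^2, ….
Stream B: 48, 44, 40, 36 — arithmetic, step −4.
Stream C: 23, 23, 23 — the constant sequence 23.
Stream D: 52, 44, 36 — subtracting 8 each time.
Position 15 → stream C, term 4 = 23.
Position 16 → stream D, term 4 = 28.
Position 17 → stream A, term 5 = 625.
Position 18 → stream B, term 5 = 32.

23, 28, 625, 32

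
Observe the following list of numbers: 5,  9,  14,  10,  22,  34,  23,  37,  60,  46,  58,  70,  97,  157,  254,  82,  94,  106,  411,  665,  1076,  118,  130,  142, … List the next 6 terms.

1741, 2817, 4558, 154, 166, 178

Reading positions in blocks of 6 reveals the pattern AAABBB — 2 tracks woven together.
Stream A: 5, 9, 14, 23, 37, 60, 97, 157, 254, 411, 665, 1076 — Fibonacci-style (each term is the sum of the two before it).
Stream B: 10, 22, 34, 46, 58, 70, 82, 94, 106, 118, 130, 142 — adding 12 each time.
The 25th slot belongs to stream A; its 13th term is 1741.
Term 26 comes from stream A (its 14th entry): 2817.
Position 27 → stream A, term 15 = 4558.
Position 28 → stream B, term 13 = 154.
Position 29 falls in stream B as its term 14, giving 166.
Position 30 → stream B, term 15 = 178.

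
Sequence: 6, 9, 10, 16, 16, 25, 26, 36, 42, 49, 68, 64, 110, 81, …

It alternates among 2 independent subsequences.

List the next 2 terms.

The terms cycle through 2 interleaved subsequences.
Stream A: 6, 10, 16, 26, 42, 68, 110 — Fibonacci-style (each term is the sum of the two before it).
Stream B: 9, 16, 25, 36, 49, 64, 81 — the squares 3², 4², 5², ….
Position 15 → stream A, term 8 = 178.
The 16th slot belongs to stream B; its 8th term is 100.

178, 100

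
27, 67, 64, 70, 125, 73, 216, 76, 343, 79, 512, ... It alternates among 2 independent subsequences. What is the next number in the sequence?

82

Taking every 2nd term gives 2 separate tracks.
Track A: 27, 64, 125, 216, 343, 512 (perfect cubes starting at 3³).
Track B: 67, 70, 73, 76, 79 (arithmetic with common difference +3).
Position 12 → track B, term 6 = 82.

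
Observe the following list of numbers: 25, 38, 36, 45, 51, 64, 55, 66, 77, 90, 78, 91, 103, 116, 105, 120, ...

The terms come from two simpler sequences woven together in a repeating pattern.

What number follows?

The slot pattern repeats as AABB (period 4), so there are 2 interleaved tracks.
Track A: 25, 38, 51, 64, 77, 90, 103, 116 (arithmetic with common difference +13).
Track B: 36, 45, 55, 66, 78, 91, 105, 120 (triangular numbers starting at T_8).
Position 17 falls in track A as its term 9, giving 129.

129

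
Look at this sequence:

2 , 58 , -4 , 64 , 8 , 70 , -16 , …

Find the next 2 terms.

76, 32

Odd-indexed and even-indexed terms follow separate rules.
Track A is 2, -4, 8, -16, which is geometric with ratio -2.
Track B is 58, 64, 70, which is arithmetic, step +6.
Term 8 comes from track B (its 4th entry): 76.
Position 9 falls in track A as its term 5, giving 32.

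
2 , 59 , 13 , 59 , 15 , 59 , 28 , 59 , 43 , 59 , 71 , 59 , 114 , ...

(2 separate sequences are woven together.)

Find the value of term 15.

Positions 1, 3, 5, … form one subsequence and positions 2, 4, 6, … form another.
Track A = 2, 13, 15, 28, 43, 71, 114: Fibonacci-style (each term is the sum of the two before it).
Track B = 59, 59, 59, 59, 59, 59: constant 59.
Position 15 falls in track A as its term 8, giving 185.

185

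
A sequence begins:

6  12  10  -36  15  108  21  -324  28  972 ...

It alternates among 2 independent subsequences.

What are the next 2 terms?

The terms cycle through 2 interleaved subsequences.
Subsequence A = 6, 10, 15, 21, 28: the triangular numbers T_3, T_4, ….
Subsequence B = 12, -36, 108, -324, 972: a geometric progression (common ratio -3).
Position 11 → subsequence A, term 6 = 36.
Position 12 → subsequence B, term 6 = -2916.

36, -2916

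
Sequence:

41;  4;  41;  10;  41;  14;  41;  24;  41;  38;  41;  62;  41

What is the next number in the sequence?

100

Positions 1, 3, 5, … form one subsequence and positions 2, 4, 6, … form another.
Subsequence A is 41, 41, 41, 41, 41, 41, 41, which is the constant sequence 41.
Subsequence B is 4, 10, 14, 24, 38, 62, which is each term equals the sum of the previous two.
Position 14 falls in subsequence B as its term 7, giving 100.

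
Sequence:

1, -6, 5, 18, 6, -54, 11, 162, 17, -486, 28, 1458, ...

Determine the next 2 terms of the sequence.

Odd-indexed and even-indexed terms follow separate rules.
Stream A: 1, 5, 6, 11, 17, 28 (Fibonacci-style (each term is the sum of the two before it)).
Stream B: -6, 18, -54, 162, -486, 1458 (multiplying by -3 each time).
Term 13 comes from stream A (its 7th entry): 45.
Position 14 falls in stream B as its term 7, giving -4374.

45, -4374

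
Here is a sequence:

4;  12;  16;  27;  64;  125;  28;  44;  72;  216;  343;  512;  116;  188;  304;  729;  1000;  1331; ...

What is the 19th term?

492

Positions follow the repeating pattern AAABBB; grouping by letter gives 2 tracks.
Track A = 4, 12, 16, 28, 44, 72, 116, 188, 304: a Fibonacci-like recurrence a_n = a_{n-1} + a_{n-2}.
Track B = 27, 64, 125, 216, 343, 512, 729, 1000, 1331: perfect cubes starting at 3³.
Term 19 comes from track A (its 10th entry): 492.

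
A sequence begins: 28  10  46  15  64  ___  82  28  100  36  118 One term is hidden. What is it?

21

Split by position mod 2 into 2 tracks.
Track A: 28, 46, 64, 82, 100, 118 (adding 18 each time).
Track B: 10, 15, ?, 28, 36 (the triangular numbers T_4, T_5, …).
Track B's pattern makes the blank 21.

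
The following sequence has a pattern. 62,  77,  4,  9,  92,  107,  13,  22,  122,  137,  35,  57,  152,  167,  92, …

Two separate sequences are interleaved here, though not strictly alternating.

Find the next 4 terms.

Positions follow the repeating pattern AABB; grouping by letter gives 2 tracks.
Track A: 62, 77, 92, 107, 122, 137, 152, 167 (linear: a_n = 47 + 15·n).
Track B: 4, 9, 13, 22, 35, 57, 92 (each term equals the sum of the previous two).
Position 16 falls in track B as its term 8, giving 149.
The 17th slot belongs to track A; its 9th term is 182.
Position 18 falls in track A as its term 10, giving 197.
The 19th slot belongs to track B; its 9th term is 241.

149, 182, 197, 241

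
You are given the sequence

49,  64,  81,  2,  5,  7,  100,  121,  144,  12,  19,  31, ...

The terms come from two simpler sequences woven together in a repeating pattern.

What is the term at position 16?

The slot pattern repeats as AAABBB (period 6), so there are 2 interleaved tracks.
Stream A = 49, 64, 81, 100, 121, 144: perfect squares starting at 7².
Stream B = 2, 5, 7, 12, 19, 31: a Fibonacci-like recurrence a_n = a_{n-1} + a_{n-2}.
Position 16 → stream B, term 7 = 50.

50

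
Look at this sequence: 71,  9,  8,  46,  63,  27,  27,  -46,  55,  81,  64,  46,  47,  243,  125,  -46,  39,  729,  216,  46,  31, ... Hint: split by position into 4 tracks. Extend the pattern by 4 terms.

Split by position mod 4 into 4 tracks.
Track A: 71, 63, 55, 47, 39, 31 — subtracting 8 each time.
Track B: 9, 27, 81, 243, 729 — successive powers of 3.
Track C: 8, 27, 64, 125, 216 — the cubes 2³, 3³, 4³, ….
Track D: 46, -46, 46, -46, 46 — alternating ±46.
Position 22 → track B, term 6 = 2187.
The 23rd slot belongs to track C; its 6th term is 343.
Term 24 comes from track D (its 6th entry): -46.
Position 25 → track A, term 7 = 23.

2187, 343, -46, 23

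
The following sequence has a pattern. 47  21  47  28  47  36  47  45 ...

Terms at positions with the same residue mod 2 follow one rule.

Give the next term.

Split by position mod 2 into 2 tracks.
Track A: 47, 47, 47, 47 (constant 47).
Track B: 21, 28, 36, 45 (triangular numbers n(n+1)/2 for n = 6, 7, …).
Term 9 comes from track A (its 5th entry): 47.

47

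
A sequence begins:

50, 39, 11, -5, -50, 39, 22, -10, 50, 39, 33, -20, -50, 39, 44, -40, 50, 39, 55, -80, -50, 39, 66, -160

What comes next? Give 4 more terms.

50, 39, 77, -320

Split by position mod 4: positions 1, 5, 9, … form one track, and each other residue class forms its own.
Stream A is 50, -50, 50, -50, 50, -50, which is oscillating between 50 and -50.
Stream B is 39, 39, 39, 39, 39, 39, which is always 39.
Stream C is 11, 22, 33, 44, 55, 66, which is arithmetic, step +11.
Stream D is -5, -10, -20, -40, -80, -160, which is multiplying by 2 each time.
Position 25 → stream A, term 7 = 50.
Position 26 → stream B, term 7 = 39.
Position 27 falls in stream C as its term 7, giving 77.
Position 28 falls in stream D as its term 7, giving -320.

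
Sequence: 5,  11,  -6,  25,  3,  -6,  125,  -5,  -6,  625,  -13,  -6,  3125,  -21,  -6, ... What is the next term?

The terms cycle through 3 interleaved subsequences.
Track A: 5, 25, 125, 625, 3125. Successive powers of 5.
Track B: 11, 3, -5, -13, -21. Linear: a_n = 19 − 8·n.
Track C: -6, -6, -6, -6, -6. Always -6.
The 16th slot belongs to track A; its 6th term is 15625.

15625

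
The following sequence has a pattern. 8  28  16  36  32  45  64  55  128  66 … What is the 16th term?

Odd-indexed and even-indexed terms follow separate rules.
Track A: 8, 16, 32, 64, 128 — powers 2^3, 2^4, 2^5, ….
Track B: 28, 36, 45, 55, 66 — the triangular numbers T_7, T_8, ….
Term 16 comes from track B (its 8th entry): 105.

105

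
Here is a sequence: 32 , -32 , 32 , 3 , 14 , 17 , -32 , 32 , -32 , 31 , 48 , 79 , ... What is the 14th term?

Positions follow the repeating pattern AAABBB; grouping by letter gives 2 tracks.
Subsequence A = 32, -32, 32, -32, 32, -32: oscillating between 32 and -32.
Subsequence B = 3, 14, 17, 31, 48, 79: Fibonacci-style (each term is the sum of the two before it).
Position 14 → subsequence A, term 8 = -32.

-32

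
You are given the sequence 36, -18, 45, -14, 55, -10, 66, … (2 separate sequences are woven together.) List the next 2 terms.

-6, 78

Split by position mod 2 into 2 tracks.
Stream A: 36, 45, 55, 66. Triangular numbers n(n+1)/2 for n = 8, 9, ….
Stream B: -18, -14, -10. Linear: a_n = -22 + 4·n.
Position 8 → stream B, term 4 = -6.
Term 9 comes from stream A (its 5th entry): 78.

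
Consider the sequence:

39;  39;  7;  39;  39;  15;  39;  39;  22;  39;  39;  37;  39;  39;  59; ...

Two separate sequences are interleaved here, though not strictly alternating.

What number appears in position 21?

155

The slot pattern repeats as AAB (period 3), so there are 2 interleaved tracks.
Subsequence A: 39, 39, 39, 39, 39, 39, 39, 39, 39, 39 — the constant sequence 39.
Subsequence B: 7, 15, 22, 37, 59 — each term equals the sum of the previous two.
Position 21 falls in subsequence B as its term 7, giving 155.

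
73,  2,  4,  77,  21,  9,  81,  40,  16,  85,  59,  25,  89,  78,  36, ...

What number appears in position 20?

Taking every 3rd term gives 3 separate tracks.
Track A: 73, 77, 81, 85, 89 — arithmetic, step +4.
Track B: 2, 21, 40, 59, 78 — arithmetic with common difference +19.
Track C: 4, 9, 16, 25, 36 — the squares 2², 3², 4², ….
Position 20 falls in track B as its term 7, giving 116.

116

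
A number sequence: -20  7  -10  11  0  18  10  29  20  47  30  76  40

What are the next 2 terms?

Positions 1, 3, 5, … form one subsequence and positions 2, 4, 6, … form another.
Subsequence A is -20, -10, 0, 10, 20, 30, 40, which is arithmetic, step +10.
Subsequence B is 7, 11, 18, 29, 47, 76, which is a Fibonacci-like recurrence a_n = a_{n-1} + a_{n-2}.
Term 14 comes from subsequence B (its 7th entry): 123.
Position 15 → subsequence A, term 8 = 50.

123, 50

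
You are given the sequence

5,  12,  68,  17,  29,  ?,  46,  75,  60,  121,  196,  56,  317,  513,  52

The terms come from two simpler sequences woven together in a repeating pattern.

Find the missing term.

Positions follow the repeating pattern AAB; grouping by letter gives 2 tracks.
Subsequence A = 5, 12, 17, 29, 46, 75, 121, 196, 317, 513: Fibonacci-style (each term is the sum of the two before it).
Subsequence B = 68, ?, 60, 56, 52: linear: a_n = 72 − 4·n.
Subsequence B's pattern makes the blank 64.

64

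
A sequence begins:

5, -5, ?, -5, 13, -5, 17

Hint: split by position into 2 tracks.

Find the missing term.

The terms cycle through 2 interleaved subsequences.
Subsequence A is 5, ?, 13, 17, which is adding 4 each time.
Subsequence B is -5, -5, -5, which is always -5.
Subsequence A's pattern makes the blank 9.

9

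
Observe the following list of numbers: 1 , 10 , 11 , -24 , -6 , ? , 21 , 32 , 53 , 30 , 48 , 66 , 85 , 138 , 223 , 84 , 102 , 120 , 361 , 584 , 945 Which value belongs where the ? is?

12

Reading positions in blocks of 6 reveals the pattern AAABBB — 2 tracks woven together.
Track A: 1, 10, 11, 21, 32, 53, 85, 138, 223, 361, 584, 945 (a Fibonacci-like recurrence a_n = a_{n-1} + a_{n-2}).
Track B: -24, -6, ?, 30, 48, 66, 84, 102, 120 (linear: a_n = -42 + 18·n).
Track B's pattern makes the blank 12.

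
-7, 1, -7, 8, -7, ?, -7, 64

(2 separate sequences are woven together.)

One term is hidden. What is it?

27

Odd-indexed and even-indexed terms follow separate rules.
Subsequence A = -7, -7, -7, -7: always -7.
Subsequence B = 1, 8, ?, 64: the cubes 1³, 2³, 3³, ….
The gap is subsequence B's term 3; the rule gives 27.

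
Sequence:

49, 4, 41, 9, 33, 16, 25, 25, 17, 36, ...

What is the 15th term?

Split by position mod 2 into 2 tracks.
Track A: 49, 41, 33, 25, 17 — linear: a_n = 57 − 8·n.
Track B: 4, 9, 16, 25, 36 — the squares 2², 3², 4², ….
Term 15 comes from track A (its 8th entry): -7.

-7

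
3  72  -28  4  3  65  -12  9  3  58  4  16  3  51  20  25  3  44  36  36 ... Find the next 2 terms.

Read the sequence 4 terms at a time; column i is its own pattern.
Stream A: 3, 3, 3, 3, 3. Constant 3.
Stream B: 72, 65, 58, 51, 44. Linear: a_n = 79 − 7·n.
Stream C: -28, -12, 4, 20, 36. Adding 16 each time.
Stream D: 4, 9, 16, 25, 36. The squares 2², 3², 4², ….
Position 21 → stream A, term 6 = 3.
Position 22 → stream B, term 6 = 37.

3, 37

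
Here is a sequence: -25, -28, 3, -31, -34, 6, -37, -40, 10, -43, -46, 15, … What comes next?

Positions follow the repeating pattern AAB; grouping by letter gives 2 tracks.
Stream A: -25, -28, -31, -34, -37, -40, -43, -46 (arithmetic with common difference −3).
Stream B: 3, 6, 10, 15 (triangular numbers starting at T_2).
Position 13 falls in stream A as its term 9, giving -49.

-49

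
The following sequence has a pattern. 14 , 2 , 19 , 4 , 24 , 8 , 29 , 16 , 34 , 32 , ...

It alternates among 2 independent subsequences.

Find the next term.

Split by position mod 2 into 2 tracks.
Track A is 14, 19, 24, 29, 34, which is linear: a_n = 9 + 5·n.
Track B is 2, 4, 8, 16, 32, which is a geometric progression (common ratio 2).
Position 11 falls in track A as its term 6, giving 39.

39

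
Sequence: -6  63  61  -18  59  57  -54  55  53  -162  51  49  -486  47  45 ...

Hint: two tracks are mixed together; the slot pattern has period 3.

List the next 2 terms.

-1458, 43

Positions follow the repeating pattern ABB; grouping by letter gives 2 tracks.
Subsequence A is -6, -18, -54, -162, -486, which is geometric, ×3 each step.
Subsequence B is 63, 61, 59, 57, 55, 53, 51, 49, 47, 45, which is subtracting 2 each time.
Position 16 falls in subsequence A as its term 6, giving -1458.
Position 17 falls in subsequence B as its term 11, giving 43.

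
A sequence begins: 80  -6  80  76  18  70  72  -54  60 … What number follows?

The terms cycle through 3 interleaved subsequences.
Track A: 80, 76, 72. Arithmetic with common difference −4.
Track B: -6, 18, -54. Geometric, ×-3 each step.
Track C: 80, 70, 60. Linear: a_n = 90 − 10·n.
Position 10 falls in track A as its term 4, giving 68.

68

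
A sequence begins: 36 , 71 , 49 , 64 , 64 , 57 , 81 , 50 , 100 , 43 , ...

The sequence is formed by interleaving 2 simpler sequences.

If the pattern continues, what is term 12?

36

The terms cycle through 2 interleaved subsequences.
Track A: 36, 49, 64, 81, 100 (consecutive squares n² from n = 6).
Track B: 71, 64, 57, 50, 43 (arithmetic, step −7).
Term 12 comes from track B (its 6th entry): 36.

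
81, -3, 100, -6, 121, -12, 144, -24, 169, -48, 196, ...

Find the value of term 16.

The terms cycle through 2 interleaved subsequences.
Subsequence A: 81, 100, 121, 144, 169, 196 — consecutive squares n² from n = 9.
Subsequence B: -3, -6, -12, -24, -48 — a geometric progression (common ratio 2).
Term 16 comes from subsequence B (its 8th entry): -384.

-384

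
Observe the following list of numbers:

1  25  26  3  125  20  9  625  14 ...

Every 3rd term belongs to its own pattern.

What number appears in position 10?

27

Read the sequence 3 terms at a time; column i is its own pattern.
Track A is 1, 3, 9, which is a geometric progression (common ratio 3).
Track B is 25, 125, 625, which is powers 5^2, 5^3, 5^4, ….
Track C is 26, 20, 14, which is linear: a_n = 32 − 6·n.
Term 10 comes from track A (its 4th entry): 27.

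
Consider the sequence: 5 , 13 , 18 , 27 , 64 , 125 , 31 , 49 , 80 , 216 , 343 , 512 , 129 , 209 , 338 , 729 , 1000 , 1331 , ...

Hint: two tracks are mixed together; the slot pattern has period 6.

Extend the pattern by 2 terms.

547, 885

The slot pattern repeats as AAABBB (period 6), so there are 2 interleaved tracks.
Track A: 5, 13, 18, 31, 49, 80, 129, 209, 338 — each term equals the sum of the previous two.
Track B: 27, 64, 125, 216, 343, 512, 729, 1000, 1331 — perfect cubes starting at 3³.
Term 19 comes from track A (its 10th entry): 547.
Position 20 falls in track A as its term 11, giving 885.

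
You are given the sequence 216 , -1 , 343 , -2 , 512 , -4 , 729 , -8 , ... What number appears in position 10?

Positions 1, 3, 5, … form one subsequence and positions 2, 4, 6, … form another.
Subsequence A: 216, 343, 512, 729 — consecutive cubes n³ from n = 6.
Subsequence B: -1, -2, -4, -8 — geometric with ratio 2.
Position 10 falls in subsequence B as its term 5, giving -16.

-16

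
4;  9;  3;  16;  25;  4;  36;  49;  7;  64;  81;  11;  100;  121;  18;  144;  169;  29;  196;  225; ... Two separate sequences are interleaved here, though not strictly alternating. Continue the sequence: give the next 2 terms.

47, 256

The slot pattern repeats as AAB (period 3), so there are 2 interleaved tracks.
Subsequence A: 4, 9, 16, 25, 36, 49, 64, 81, 100, 121, 144, 169, 196, 225 — the squares 2², 3², 4², ….
Subsequence B: 3, 4, 7, 11, 18, 29 — a Fibonacci-like recurrence a_n = a_{n-1} + a_{n-2}.
The 21st slot belongs to subsequence B; its 7th term is 47.
Term 22 comes from subsequence A (its 15th entry): 256.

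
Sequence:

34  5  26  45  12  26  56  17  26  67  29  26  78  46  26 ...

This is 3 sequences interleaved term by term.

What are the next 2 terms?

89, 75

The terms cycle through 3 interleaved subsequences.
Subsequence A: 34, 45, 56, 67, 78 (linear: a_n = 23 + 11·n).
Subsequence B: 5, 12, 17, 29, 46 (a Fibonacci-like recurrence a_n = a_{n-1} + a_{n-2}).
Subsequence C: 26, 26, 26, 26, 26 (the constant sequence 26).
The 16th slot belongs to subsequence A; its 6th term is 89.
Position 17 → subsequence B, term 6 = 75.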